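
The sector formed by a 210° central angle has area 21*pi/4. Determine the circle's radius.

Sector area A = πr² × θ/360, so r² = 360A / (πθ).
r² = 360 × 21*pi/4 / (π × 210)
r² = 9
r = 3

3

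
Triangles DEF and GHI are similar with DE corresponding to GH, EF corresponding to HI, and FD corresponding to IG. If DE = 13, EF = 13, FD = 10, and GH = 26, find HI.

Since the triangles are similar, the ratio of corresponding sides is constant.
Scale factor k = GH / DE = 26 / 13 = 2
HI = k * EF = 2 * 13 = 26

26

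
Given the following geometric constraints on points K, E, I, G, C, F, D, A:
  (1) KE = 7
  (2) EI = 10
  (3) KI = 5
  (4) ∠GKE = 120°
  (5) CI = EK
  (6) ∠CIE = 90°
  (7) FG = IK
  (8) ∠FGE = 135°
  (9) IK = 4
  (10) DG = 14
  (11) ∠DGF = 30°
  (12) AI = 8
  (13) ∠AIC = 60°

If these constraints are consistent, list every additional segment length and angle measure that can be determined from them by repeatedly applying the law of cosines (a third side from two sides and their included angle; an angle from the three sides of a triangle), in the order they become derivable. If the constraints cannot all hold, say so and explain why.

These constraints are not satisfiable: (3) KI = 5 and (9) IK = 4 assign two different lengths to the same segment. No planar figure meets all of them, so nothing further can be derived.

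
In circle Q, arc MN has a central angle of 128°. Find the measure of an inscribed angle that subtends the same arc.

Inscribed angle = 128° / 2 = 64° (inscribed angle theorem).

64°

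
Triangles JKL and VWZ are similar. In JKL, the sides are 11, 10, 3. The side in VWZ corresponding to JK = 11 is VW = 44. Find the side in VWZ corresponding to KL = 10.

Similar triangles have proportional sides. Setting up the proportion:
VW / JK = WZ / KL
44 / 11 = WZ / 10
WZ = 10 * 44 / 11 = 40.

40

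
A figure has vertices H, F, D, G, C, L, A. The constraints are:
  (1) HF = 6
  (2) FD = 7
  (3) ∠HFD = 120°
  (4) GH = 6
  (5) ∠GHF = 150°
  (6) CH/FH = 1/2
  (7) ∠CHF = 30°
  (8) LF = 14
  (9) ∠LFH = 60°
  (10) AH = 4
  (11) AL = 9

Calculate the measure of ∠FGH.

Step 1: By the law of cosines on triangle GHF: GF² = 6² + 6² − 2·6·6·cos(150°) = 134.35, so GF ≈ 11.59.
Step 2: By the inverse law of cosines on triangle FGH: cos(∠FGH) = (11.59² + 6² − 6²) / (2·11.59·6) = 134.35/139.09 = 0.9659, so ∠FGH = 15°.

Therefore, the measure of angle ∠FGH = 15°.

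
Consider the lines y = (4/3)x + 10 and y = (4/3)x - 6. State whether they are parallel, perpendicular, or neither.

Slope of line 1: m1 = 4/3
Slope of line 2: m2 = 4/3
Since m1 = m2 = 4/3, the lines are parallel.

Parallel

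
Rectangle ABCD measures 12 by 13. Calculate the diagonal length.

A rectangle's diagonal splits it into two right triangles, with the diagonal as the hypotenuse.
By the Pythagorean theorem, d^2 = 12^2 + 13^2 = 313.
Therefore d = sqrt(313).

sqrt(313)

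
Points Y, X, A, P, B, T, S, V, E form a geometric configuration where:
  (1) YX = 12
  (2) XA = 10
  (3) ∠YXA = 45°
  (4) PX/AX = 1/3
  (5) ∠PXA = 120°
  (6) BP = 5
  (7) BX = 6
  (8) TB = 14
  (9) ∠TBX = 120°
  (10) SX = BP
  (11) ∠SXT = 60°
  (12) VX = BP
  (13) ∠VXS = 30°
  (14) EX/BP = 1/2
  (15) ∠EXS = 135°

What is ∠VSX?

From the given relations: SX = BP = 5; VX = BP = 5.
Step 1: By the law of cosines on triangle SXV: SV² = 5² + 5² − 2·5·5·cos(30°) = 6.7, so SV ≈ 2.59.
Step 2: By the inverse law of cosines on triangle VSX: cos(∠VSX) = (2.59² + 5² − 5²) / (2·2.59·5) = 6.7/25.88 = 0.2588, so ∠VSX = 75°.

Therefore, the measure of angle ∠VSX = 75°.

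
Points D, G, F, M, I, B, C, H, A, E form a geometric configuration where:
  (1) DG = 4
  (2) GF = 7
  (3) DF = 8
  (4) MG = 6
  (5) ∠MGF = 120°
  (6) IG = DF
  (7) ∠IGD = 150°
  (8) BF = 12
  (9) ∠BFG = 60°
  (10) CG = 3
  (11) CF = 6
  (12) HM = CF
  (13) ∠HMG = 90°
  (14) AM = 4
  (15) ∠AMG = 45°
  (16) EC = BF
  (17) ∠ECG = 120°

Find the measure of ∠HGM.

From the given relations: HM = CF = 6.
Step 1: By the law of cosines on triangle GMH: GH² = 6² + 6² − 2·6·6·cos(90°) = 72, so GH = 6·√2.
Step 2: By the inverse law of cosines on triangle HGM: cos(∠HGM) = ((6·√2)² + 6² − 6²) / (2·6·√2·6) = 72/101.82 = 0.7071, so ∠HGM = 45°.

Therefore, the measure of angle ∠HGM = 45°.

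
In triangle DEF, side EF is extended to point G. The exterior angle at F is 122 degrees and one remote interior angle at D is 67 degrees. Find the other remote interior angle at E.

By the exterior angle theorem: exterior angle = sum of remote interior angles.
122 = 67 + angle E
angle E = 122 - 67 = 55 degrees

55 degrees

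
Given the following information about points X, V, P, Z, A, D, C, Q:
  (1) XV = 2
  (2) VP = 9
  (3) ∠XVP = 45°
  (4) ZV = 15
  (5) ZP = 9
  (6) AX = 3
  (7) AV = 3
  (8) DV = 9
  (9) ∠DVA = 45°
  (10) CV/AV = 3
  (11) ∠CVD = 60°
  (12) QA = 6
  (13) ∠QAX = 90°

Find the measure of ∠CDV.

From the given relations: CV = 3·AV = 3·3 = 9.
Step 1: By the law of cosines on triangle DVC: DC² = 9² + 9² − 2·9·9·cos(60°) = 81, so DC = 9.
Step 2: By the inverse law of cosines on triangle CDV: cos(∠CDV) = (9² + 9² − 9²) / (2·9·9) = 81/162 = 0.5, so ∠CDV = 60°.

Therefore, the measure of angle ∠CDV = 60°.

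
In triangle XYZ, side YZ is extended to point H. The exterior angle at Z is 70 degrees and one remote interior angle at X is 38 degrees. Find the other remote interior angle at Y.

angle Y = 70 - 38 = 32 degrees (exterior angle theorem).

32 degrees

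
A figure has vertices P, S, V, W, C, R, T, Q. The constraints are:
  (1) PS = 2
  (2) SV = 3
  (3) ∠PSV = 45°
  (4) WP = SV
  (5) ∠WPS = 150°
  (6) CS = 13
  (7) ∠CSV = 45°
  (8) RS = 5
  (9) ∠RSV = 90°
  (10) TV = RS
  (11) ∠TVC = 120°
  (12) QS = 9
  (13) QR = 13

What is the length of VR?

Step 1: By the law of cosines on triangle VSR: VR² = 3² + 5² − 2·3·5·cos(90°) = 34, so VR = √34.

Therefore, the length of VR = √34.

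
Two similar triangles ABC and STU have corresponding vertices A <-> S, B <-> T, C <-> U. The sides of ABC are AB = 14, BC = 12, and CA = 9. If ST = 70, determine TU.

Similar triangles have proportional sides. Setting up the proportion:
ST / AB = TU / BC
70 / 14 = TU / 12
TU = 12 * 70 / 14 = 60.

60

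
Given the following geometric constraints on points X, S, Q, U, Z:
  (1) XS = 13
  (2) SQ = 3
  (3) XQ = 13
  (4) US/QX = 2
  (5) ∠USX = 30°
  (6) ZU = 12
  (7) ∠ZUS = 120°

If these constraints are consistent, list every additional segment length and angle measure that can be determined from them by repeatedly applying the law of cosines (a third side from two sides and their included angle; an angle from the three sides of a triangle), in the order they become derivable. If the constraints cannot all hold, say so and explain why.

The constraints are consistent. Derivable facts, in order:
After 1 step:
- SZ ≈ 33.65
- XU ≈ 16.11
- ∠QSX = 83.37°
- ∠QXS = 13.25°
- ∠SQX = 83.37°
After 2 steps:
- ∠SUX = 23.79°
- ∠SXU = 126.21°
- ∠SZU = 42.01°
- ∠USZ = 17.99°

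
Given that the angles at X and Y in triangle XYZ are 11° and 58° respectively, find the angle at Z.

The interior angles sum to 180°: angle Z = 180 - 11 - 58 = 111°.
The triangle is obtuse (angles 11°, 58°, 111°).

111 degrees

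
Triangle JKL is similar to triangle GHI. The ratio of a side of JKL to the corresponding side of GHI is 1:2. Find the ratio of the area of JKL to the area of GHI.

Area scales with the square of linear dimensions. If every length is multiplied by 1/2, then the area is multiplied by (1/2)^2 = 1/4.
The area ratio is 1:4.

1:4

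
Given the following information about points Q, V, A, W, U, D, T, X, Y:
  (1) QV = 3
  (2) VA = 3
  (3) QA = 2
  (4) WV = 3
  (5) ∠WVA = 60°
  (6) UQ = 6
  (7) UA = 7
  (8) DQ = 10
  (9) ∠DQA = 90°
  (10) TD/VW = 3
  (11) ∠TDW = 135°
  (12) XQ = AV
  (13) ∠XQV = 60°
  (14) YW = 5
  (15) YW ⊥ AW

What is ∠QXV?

From the given relations: XQ = AV = 3.
Step 1: By the law of cosines on triangle XQV: XV² = 3² + 3² − 2·3·3·cos(60°) = 9, so XV = 3.
Step 2: By the inverse law of cosines on triangle QXV: cos(∠QXV) = (3² + 3² − 3²) / (2·3·3) = 9/18 = 0.5, so ∠QXV = 60°.

Therefore, the measure of angle ∠QXV = 60°.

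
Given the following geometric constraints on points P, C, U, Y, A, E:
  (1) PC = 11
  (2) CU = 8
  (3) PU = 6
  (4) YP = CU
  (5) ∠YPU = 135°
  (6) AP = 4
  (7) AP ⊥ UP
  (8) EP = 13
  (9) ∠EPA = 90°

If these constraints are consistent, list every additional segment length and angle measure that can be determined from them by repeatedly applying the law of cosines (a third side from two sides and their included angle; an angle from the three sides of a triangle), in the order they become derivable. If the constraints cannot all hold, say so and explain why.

The constraints are consistent. Derivable facts, in order:
After 1 step:
- AE = √185
- UA = 2·√13
- UY ≈ 12.96
- ∠CPU = 45.21°
- ∠CUP = 102.64°
- ∠PCU = 32.16°
After 2 steps:
- ∠AEP = 17.1°
- ∠AUP = 33.69°
- ∠EAP = 72.9°
- ∠PAU = 56.31°
- ∠PUY = 25.89°
- ∠PYU = 19.11°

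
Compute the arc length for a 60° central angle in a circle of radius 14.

Arc length = 2πr × θ/360
= 2π × 14 × 1/6
= 14*pi/3

14*pi/3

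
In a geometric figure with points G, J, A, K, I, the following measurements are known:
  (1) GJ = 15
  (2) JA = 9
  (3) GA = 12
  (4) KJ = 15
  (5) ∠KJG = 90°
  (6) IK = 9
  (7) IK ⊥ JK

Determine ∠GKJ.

Step 1: By the law of cosines on triangle KJG: KG² = 15² + 15² − 2·15·15·cos(90°) = 450, so KG = 15·√2.
Step 2: By the inverse law of cosines on triangle GKJ: cos(∠GKJ) = ((15·√2)² + 15² − 15²) / (2·15·√2·15) = 450/636.4 = 0.7071, so ∠GKJ = 45°.

Therefore, the measure of angle ∠GKJ = 45°.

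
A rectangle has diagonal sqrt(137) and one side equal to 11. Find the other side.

The diagonal of a rectangle forms a right triangle with the two sides.
Rearranging the Pythagorean theorem: missing side = sqrt(d^2 - known^2).
= sqrt(137 - 121) = sqrt(16) = 4.

4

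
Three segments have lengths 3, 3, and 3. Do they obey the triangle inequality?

For three segments to close into a triangle, no single side can be as long as the other two combined.
The longest side is 3, and 3 + 3 = 6 > 3.
A triangle can be formed.

Yes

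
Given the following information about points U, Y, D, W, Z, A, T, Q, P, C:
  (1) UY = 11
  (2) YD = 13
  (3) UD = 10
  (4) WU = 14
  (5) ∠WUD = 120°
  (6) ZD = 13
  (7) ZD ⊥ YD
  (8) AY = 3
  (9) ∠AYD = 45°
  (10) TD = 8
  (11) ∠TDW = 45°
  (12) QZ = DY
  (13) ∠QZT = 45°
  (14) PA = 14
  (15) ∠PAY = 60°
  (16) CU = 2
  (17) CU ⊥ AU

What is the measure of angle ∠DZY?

Step 1: By the law of cosines on triangle ZDY: ZY² = 13² + 13² − 2·13·13·cos(90°) = 338, so ZY = 13·√2.
Step 2: By the inverse law of cosines on triangle DZY: cos(∠DZY) = (13² + (13·√2)² − 13²) / (2·13·13·√2) = 338/478 = 0.7071, so ∠DZY = 45°.

Therefore, the measure of angle ∠DZY = 45°.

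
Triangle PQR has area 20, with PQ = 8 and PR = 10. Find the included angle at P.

Area = (1/2) * a * b * sin(C)
sin(C) = 2 * Area / (a * b)
sin(C) = 2 * 20 / (8 * 10)
sin(C) = 1/2
C = arcsin(1/2) = 30°
Since sin(180° - C) = sin(C), the obtuse angle 150° gives the same area, so C = 30° or C = 150°.

30° or 150°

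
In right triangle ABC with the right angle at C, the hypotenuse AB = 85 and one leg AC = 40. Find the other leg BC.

Rearranging the Pythagorean theorem to solve for the unknown leg:
leg^2 = hypotenuse^2 - known_leg^2 = 7225 - 1600 = 5625
leg = sqrt(5625) = 75.

75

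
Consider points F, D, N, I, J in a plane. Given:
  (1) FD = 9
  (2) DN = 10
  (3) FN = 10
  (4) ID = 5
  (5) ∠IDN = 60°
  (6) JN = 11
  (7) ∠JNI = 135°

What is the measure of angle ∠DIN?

Step 1: By the law of cosines on triangle IDN: IN² = 5² + 10² − 2·5·10·cos(60°) = 75, so IN = 5·√3.
Step 2: By the inverse law of cosines on triangle DIN: cos(∠DIN) = (5² + (5·√3)² − 10²) / (2·5·5·√3) = 0/86.6 = 0, so ∠DIN = 90°.

Therefore, the measure of angle ∠DIN = 90°.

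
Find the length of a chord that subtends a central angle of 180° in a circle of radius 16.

Chord length = 2r sin(θ/2)
= 2 × 16 × sin(180°/2)
= 2 × 16 × sin(90°)
= 32

32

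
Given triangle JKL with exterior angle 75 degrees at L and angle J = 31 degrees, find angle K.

By the exterior angle theorem: exterior angle = sum of remote interior angles.
75 = 31 + angle K
angle K = 75 - 31 = 44 degrees

44 degrees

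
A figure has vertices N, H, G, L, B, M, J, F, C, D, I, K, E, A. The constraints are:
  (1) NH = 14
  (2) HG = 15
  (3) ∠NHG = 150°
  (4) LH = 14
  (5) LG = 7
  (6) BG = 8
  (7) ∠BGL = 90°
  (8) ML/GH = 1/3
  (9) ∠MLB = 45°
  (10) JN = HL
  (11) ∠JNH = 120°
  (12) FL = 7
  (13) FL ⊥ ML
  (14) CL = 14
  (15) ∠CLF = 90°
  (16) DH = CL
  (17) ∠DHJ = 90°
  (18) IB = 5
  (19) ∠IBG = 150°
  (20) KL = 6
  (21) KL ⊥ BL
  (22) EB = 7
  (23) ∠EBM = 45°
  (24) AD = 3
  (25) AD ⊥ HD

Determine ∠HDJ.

From the given relations: JN = HL = 14; DH = CL = 14.
Step 1: By the law of cosines on triangle JNH: JH² = 14² + 14² − 2·14·14·cos(120°) = 588, so JH = 14·√3.
Step 2: By the law of cosines on triangle DHJ: DJ² = 14² + (14·√3)² − 2·14·14·√3·cos(90°) = 784, so DJ = 28.
Step 3: By the inverse law of cosines on triangle HDJ: cos(∠HDJ) = (14² + 28² − (14·√3)²) / (2·14·28) = 392/784 = 0.5, so ∠HDJ = 60°.

Therefore, the measure of angle ∠HDJ = 60°.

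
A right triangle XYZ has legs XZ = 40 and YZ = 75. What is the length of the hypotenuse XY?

In a right triangle, the square of the hypotenuse equals the sum of the squares of the two legs.
The legs are 40 and 75, so the hypotenuse = sqrt(1600 + 5625) = sqrt(7225) = 85.

85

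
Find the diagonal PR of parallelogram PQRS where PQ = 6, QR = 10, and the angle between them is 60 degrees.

Using the law of cosines:
d^2 = 6^2 + 10^2 - 2(6)(10)cos(60 degrees)
d^2 = 36 + 100 - 120*1/2
d^2 = 76
d = 2*sqrt(19)

2*sqrt(19)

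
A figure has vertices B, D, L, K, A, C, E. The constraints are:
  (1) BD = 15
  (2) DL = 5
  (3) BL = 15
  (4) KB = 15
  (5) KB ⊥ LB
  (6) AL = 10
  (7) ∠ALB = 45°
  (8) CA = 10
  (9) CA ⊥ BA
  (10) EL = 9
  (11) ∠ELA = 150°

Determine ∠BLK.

Step 1: By the law of cosines on triangle LBK: LK² = 15² + 15² − 2·15·15·cos(90°) = 450, so LK = 15·√2.
Step 2: By the inverse law of cosines on triangle BLK: cos(∠BLK) = (15² + (15·√2)² − 15²) / (2·15·15·√2) = 450/636.4 = 0.7071, so ∠BLK = 45°.

Therefore, the measure of angle ∠BLK = 45°.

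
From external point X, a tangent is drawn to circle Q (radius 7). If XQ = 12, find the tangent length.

Let T be the point of tangency. Then QT ⊥ XT (radius ⊥ tangent).
In right triangle QTX: QX² = QT² + XT²
12² = 7² + XT²
XT² = 95, XT = sqrt(95)

sqrt(95)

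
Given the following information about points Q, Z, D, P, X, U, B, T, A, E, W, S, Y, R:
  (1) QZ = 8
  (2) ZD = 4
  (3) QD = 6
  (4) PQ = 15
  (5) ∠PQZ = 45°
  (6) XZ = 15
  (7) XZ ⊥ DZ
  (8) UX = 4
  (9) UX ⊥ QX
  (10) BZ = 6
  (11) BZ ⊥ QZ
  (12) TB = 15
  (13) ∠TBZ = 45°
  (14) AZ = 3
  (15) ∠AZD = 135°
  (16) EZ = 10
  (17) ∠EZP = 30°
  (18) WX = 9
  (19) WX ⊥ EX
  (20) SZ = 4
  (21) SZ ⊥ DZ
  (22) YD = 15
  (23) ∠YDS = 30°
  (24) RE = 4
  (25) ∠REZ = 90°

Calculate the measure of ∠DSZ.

Step 1: By the law of cosines on triangle SZD: SD² = 4² + 4² − 2·4·4·cos(90°) = 32, so SD = 4·√2.
Step 2: By the inverse law of cosines on triangle DSZ: cos(∠DSZ) = ((4·√2)² + 4² − 4²) / (2·4·√2·4) = 32/45.25 = 0.7071, so ∠DSZ = 45°.

Therefore, the measure of angle ∠DSZ = 45°.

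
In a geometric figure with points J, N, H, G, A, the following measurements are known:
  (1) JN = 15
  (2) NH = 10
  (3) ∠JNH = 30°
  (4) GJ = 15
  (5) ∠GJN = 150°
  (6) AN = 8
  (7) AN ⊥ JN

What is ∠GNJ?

Step 1: By the law of cosines on triangle NJG: NG² = 15² + 15² − 2·15·15·cos(150°) = 839.71, so NG ≈ 28.98.
Step 2: By the inverse law of cosines on triangle GNJ: cos(∠GNJ) = (28.98² + 15² − 15²) / (2·28.98·15) = 839.71/869.33 = 0.9659, so ∠GNJ = 15°.

Therefore, the measure of angle ∠GNJ = 15°.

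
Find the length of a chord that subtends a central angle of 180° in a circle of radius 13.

Chord = 2(13) sin(90°) = 26

26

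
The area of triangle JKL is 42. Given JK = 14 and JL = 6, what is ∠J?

Area = (1/2) * a * b * sin(C)
sin(C) = 2 * Area / (a * b)
sin(C) = 2 * 42 / (14 * 6)
sin(C) = 1
C = arcsin(1) = 90°

90°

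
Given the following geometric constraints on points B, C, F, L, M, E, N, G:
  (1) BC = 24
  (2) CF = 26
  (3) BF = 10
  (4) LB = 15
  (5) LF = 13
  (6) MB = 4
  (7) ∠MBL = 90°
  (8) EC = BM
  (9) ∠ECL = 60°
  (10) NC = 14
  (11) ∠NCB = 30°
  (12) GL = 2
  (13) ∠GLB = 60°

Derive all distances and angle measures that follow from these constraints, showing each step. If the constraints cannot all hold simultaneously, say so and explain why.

The constraints are consistent.

From the given relations:
  EC = BM = 4

Step 1: From BC = 24, CN = 14, and ∠BCN = 30°, by the law of cosines:
  BN² = BC² + CN² - 2·BC·CN·cos(30°) = 576 + 196 - 582 = 190
  BN ≈ 13.79

Step 2: From BL = 15, LG = 2, and ∠BLG = 60°, by the law of cosines:
  BG² = BL² + LG² - 2·BL·LG·cos(60°) = 225 + 4 - 30 = 199
  BG = √199

Step 3: From LB = 15, BM = 4, and ∠LBM = 90°, by the law of cosines:
  LM² = LB² + BM² - 2·LB·BM·cos(90°) = 225 + 16 - 0 = 241
  LM ≈ 15.52

Step 4: From BC = 24, BF = 10, CF = 26, by the inverse law of cosines:
  cos(∠CBF) = (BC² + BF² - CF²) / (2·BC·BF)
  ∠CBF = 90°

Step 5: From BF = 10, BL = 15, FL = 13, by the inverse law of cosines:
  cos(∠FBL) = (BF² + BL² - FL²) / (2·BF·BL)
  ∠FBL = 58.67°

Step 6: From CB = 24, CF = 26, BF = 10, by the inverse law of cosines:
  cos(∠BCF) = (CB² + CF² - BF²) / (2·CB·CF)
  ∠BCF = 22.62°

Step 7: From FB = 10, FC = 26, BC = 24, by the inverse law of cosines:
  cos(∠BFC) = (FB² + FC² - BC²) / (2·FB·FC)
  ∠BFC = 67.38°

Step 8: From FB = 10, FL = 13, BL = 15, by the inverse law of cosines:
  cos(∠BFL) = (FB² + FL² - BL²) / (2·FB·FL)
  ∠BFL = 80.26°

Step 9: From LB = 15, LF = 13, BF = 10, by the inverse law of cosines:
  cos(∠BLF) = (LB² + LF² - BF²) / (2·LB·LF)
  ∠BLF = 41.08°

Step 10: From BC = 24, BN = 13.79, CN = 14, by the inverse law of cosines:
  cos(∠CBN) = (BC² + BN² - CN²) / (2·BC·BN)
  ∠CBN = 30.52°

Step 11: From BG = √199, BL = 15, GL = 2, by the inverse law of cosines:
  cos(∠GBL) = (BG² + BL² - GL²) / (2·BG·BL)
  ∠GBL = 7.05°

Step 12: From LB = 15, LM = 15.52, BM = 4, by the inverse law of cosines:
  cos(∠BLM) = (LB² + LM² - BM²) / (2·LB·LM)
  ∠BLM = 14.93°

Step 13: From MB = 4, ML = 15.52, BL = 15, by the inverse law of cosines:
  cos(∠BML) = (MB² + ML² - BL²) / (2·MB·ML)
  ∠BML = 75.07°

Step 14: From NB = 13.79, NC = 14, BC = 24, by the inverse law of cosines:
  cos(∠BNC) = (NB² + NC² - BC²) / (2·NB·NC)
  ∠BNC = 119.48°

Step 15: From GB = √199, GL = 2, BL = 15, by the inverse law of cosines:
  cos(∠BGL) = (GB² + GL² - BL²) / (2·GB·GL)
  ∠BGL = 112.95°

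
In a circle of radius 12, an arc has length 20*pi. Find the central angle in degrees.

θ = 360 × 20*pi / (2π × 12) = 300° (rearranging arc length formula).

300°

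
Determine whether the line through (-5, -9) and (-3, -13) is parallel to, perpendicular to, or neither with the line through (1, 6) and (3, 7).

Slope of line 1: m1 = (-13 - -9)/(-3 - -5) = -4/2 = -2
Slope of line 2: m2 = (7 - 6)/(3 - 1) = 1/2 = 1/2
Two lines are perpendicular when the product of their slopes is -1 (negative reciprocals).
m1 * m2 = (-2) * (1/2) = -1, confirming perpendicularity.

Perpendicular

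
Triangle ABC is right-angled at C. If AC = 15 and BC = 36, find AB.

In a right triangle, the square of the hypotenuse equals the sum of the squares of the two legs.
The legs are 15 and 36, so the hypotenuse = sqrt(225 + 1296) = sqrt(1521) = 39.

39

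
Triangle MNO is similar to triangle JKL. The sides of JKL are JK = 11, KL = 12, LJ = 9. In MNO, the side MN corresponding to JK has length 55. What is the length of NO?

k = 55/11 = 5. NO = 5 * 12 = 60.

60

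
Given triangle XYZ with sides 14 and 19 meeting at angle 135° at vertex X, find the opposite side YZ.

When two sides and the included angle are known, the law of cosines gives the third side.
c^2 = a^2 + b^2 - 2ab cos(C) generalizes the Pythagorean theorem to non-right triangles.
Here: YZ^2 = 196 + 361 - 532*(-sqrt(2)/2) = 266*sqrt(2) + 557
YZ = sqrt(266*sqrt(2) + 557)

sqrt(266*sqrt(2) + 557)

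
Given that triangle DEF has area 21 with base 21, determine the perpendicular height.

Area = (1/2) * base * height
height = 2 * Area / base
height = 2 * 21 / 21
height = 42 / 21
height = 2

2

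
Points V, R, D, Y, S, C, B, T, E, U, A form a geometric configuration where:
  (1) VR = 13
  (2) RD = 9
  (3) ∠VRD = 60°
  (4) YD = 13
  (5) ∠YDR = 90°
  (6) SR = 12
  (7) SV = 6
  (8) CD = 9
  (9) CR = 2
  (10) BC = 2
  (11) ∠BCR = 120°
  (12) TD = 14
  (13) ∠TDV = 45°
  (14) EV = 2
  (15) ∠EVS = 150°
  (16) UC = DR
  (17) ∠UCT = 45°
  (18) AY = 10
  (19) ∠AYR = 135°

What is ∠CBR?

Step 1: By the law of cosines on triangle BCR: BR² = 2² + 2² − 2·2·2·cos(120°) = 12, so BR = 2·√3.
Step 2: By the inverse law of cosines on triangle CBR: cos(∠CBR) = (2² + (2·√3)² − 2²) / (2·2·2·√3) = 12/13.86 = 0.866, so ∠CBR = 30°.

Therefore, the measure of angle ∠CBR = 30°.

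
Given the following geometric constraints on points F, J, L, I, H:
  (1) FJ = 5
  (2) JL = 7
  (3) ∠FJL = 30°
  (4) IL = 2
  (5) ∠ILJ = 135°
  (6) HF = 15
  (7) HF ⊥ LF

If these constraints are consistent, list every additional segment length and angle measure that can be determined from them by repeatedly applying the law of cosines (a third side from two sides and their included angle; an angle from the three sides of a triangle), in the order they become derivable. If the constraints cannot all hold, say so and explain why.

The constraints are consistent. Derivable facts, in order:
After 1 step:
- FL ≈ 3.66
- JI ≈ 8.53
After 2 steps:
- LH ≈ 15.44
- ∠FLJ = 43.12°
- ∠IJL = 9.54°
- ∠JFL = 106.88°
- ∠JIL = 35.46°
After 3 steps:
- ∠FHL = 13.7°
- ∠FLH = 76.3°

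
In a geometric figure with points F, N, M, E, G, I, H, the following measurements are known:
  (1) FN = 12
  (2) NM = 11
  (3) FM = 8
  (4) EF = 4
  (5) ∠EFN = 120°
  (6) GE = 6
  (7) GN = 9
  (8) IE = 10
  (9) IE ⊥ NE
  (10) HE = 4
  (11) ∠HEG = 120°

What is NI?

Step 1: By the law of cosines on triangle EFN: EN² = 4² + 12² − 2·4·12·cos(120°) = 208, so EN = 4·√13.
Step 2: By the law of cosines on triangle NEI: NI² = (4·√13)² + 10² − 2·4·√13·10·cos(90°) = 308, so NI = 2·√77.

Therefore, the length of NI = 2·√77.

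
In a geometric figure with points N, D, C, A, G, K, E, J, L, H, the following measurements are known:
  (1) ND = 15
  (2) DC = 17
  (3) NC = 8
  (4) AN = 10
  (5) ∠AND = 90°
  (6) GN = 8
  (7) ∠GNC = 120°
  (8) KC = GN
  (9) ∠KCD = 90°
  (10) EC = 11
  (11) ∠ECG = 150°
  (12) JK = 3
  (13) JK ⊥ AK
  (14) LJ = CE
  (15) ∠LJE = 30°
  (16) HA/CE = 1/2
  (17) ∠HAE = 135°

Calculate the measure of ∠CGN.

Step 1: By the law of cosines on triangle GNC: GC² = 8² + 8² − 2·8·8·cos(120°) = 192, so GC = 8·√3.
Step 2: By the inverse law of cosines on triangle CGN: cos(∠CGN) = ((8·√3)² + 8² − 8²) / (2·8·√3·8) = 192/221.7 = 0.866, so ∠CGN = 30°.

Therefore, the measure of angle ∠CGN = 30°.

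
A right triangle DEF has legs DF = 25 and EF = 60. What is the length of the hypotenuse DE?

In a right triangle, the square of the hypotenuse equals the sum of the squares of the two legs.
The legs are 25 and 60, so the hypotenuse = sqrt(625 + 3600) = sqrt(4225) = 65.

65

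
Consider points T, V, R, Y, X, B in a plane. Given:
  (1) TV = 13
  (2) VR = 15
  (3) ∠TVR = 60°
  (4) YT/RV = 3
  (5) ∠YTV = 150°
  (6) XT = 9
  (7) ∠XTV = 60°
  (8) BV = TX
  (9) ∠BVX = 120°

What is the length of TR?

Step 1: By the law of cosines on triangle TVR: TR² = 13² + 15² − 2·13·15·cos(60°) = 199, so TR = √199.

Therefore, the length of TR = √199.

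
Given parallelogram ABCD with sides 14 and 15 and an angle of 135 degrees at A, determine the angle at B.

Opposite sides of a parallelogram are parallel, so consecutive angles form co-interior angles on a transversal.
Co-interior angles sum to 180°, giving angle B = 180 - 135 = 45 degrees.

45 degrees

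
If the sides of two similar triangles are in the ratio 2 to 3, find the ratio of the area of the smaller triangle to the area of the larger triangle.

Area scales with the square of linear dimensions. If every length is multiplied by 2/3, then the area is multiplied by (2/3)^2 = 4/9.
The area ratio is 4:9.

4:9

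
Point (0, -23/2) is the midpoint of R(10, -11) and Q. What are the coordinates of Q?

Using the midpoint formula: M = ((x1 + x2)/2, (y1 + y2)/2)
We know M = (0, -23/2) and R = (10, -11)
For x: 0 = (10 + x2)/2, so x2 = 2*0 - 10 = -10
For y: -23/2 = (-11 + y2)/2, so y2 = 2*-23/2 - -11 = -12
Q = (-10, -12)

(-10, -12)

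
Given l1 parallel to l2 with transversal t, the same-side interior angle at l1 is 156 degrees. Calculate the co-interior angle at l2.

Co-interior angles (same-side interior) formed by parallel lines and a transversal are supplementary (sum to 180 degrees).
The given angle is 156 degrees.
The co-interior angle = 180 - 156 = 24 degrees.

24 degrees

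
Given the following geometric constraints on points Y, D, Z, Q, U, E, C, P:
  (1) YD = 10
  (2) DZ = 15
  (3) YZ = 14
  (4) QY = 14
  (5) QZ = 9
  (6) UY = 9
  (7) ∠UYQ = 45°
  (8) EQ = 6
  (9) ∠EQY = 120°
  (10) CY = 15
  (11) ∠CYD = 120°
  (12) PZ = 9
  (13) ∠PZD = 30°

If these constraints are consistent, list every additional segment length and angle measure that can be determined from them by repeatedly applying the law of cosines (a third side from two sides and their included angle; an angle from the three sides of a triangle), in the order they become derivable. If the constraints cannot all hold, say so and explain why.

The constraints are consistent. Derivable facts, in order:
After 1 step:
- DC = 5·√19
- DP ≈ 8.5
- QU ≈ 9.94
- YE = 2·√79
- ∠DYZ = 75.31°
- ∠DZY = 40.16°
- ∠QYZ = 37.5°
- ∠QZY = 71.25°
- ∠YDZ = 64.53°
- ∠YQZ = 71.25°
After 2 steps:
- ∠CDY = 36.59°
- ∠DCY = 23.41°
- ∠DPZ = 118.02°
- ∠EYQ = 17°
- ∠PDZ = 31.98°
- ∠QEY = 43°
- ∠QUY = 95.19°
- ∠UQY = 39.81°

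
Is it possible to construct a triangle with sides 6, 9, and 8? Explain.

Yes.
The triangle inequality requires that the sum of any two sides exceeds the third.
Here 6 + 8 = 14 > 9, so the condition is met.

Yes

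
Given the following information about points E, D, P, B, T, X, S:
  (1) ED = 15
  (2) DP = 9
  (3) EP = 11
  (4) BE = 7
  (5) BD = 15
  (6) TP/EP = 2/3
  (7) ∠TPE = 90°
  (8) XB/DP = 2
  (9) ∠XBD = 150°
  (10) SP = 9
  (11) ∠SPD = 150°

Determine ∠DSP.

Step 1: By the law of cosines on triangle SPD: SD² = 9² + 9² − 2·9·9·cos(150°) = 302.3, so SD ≈ 17.39.
Step 2: By the inverse law of cosines on triangle DSP: cos(∠DSP) = (17.39² + 9² − 9²) / (2·17.39·9) = 302.3/312.96 = 0.9659, so ∠DSP = 15°.

Therefore, the measure of angle ∠DSP = 15°.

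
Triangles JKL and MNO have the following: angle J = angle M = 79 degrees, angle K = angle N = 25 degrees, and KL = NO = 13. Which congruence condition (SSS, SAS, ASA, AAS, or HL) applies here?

The given information provides:
angle J = angle M = 79 degrees, angle K = angle N = 25 degrees, and KL = NO = 13
This matches the AAS congruence theorem.
Two pairs of corresponding angles and a non-included side are equal (Angle-Angle-Side).

AAS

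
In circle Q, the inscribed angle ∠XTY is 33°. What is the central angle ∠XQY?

By the inscribed angle theorem, the central angle is twice the inscribed angle.
Central angle = 2 × 33° = 66°

66°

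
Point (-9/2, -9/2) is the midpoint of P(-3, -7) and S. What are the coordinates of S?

Using the midpoint formula: M = ((x1 + x2)/2, (y1 + y2)/2)
We know M = (-9/2, -9/2) and P = (-3, -7)
For x: -9/2 = (-3 + x2)/2, so x2 = 2*-9/2 - -3 = -6
For y: -9/2 = (-7 + y2)/2, so y2 = 2*-9/2 - -7 = -2
S = (-6, -2)

(-6, -2)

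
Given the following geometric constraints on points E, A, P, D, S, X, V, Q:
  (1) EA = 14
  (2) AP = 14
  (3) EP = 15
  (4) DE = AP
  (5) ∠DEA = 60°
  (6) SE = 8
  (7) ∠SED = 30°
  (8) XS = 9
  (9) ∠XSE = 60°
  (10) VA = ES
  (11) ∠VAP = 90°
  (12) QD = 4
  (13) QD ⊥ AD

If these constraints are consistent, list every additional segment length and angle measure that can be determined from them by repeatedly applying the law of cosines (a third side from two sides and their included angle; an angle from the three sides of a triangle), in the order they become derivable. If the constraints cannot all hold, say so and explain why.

The constraints are consistent. Derivable facts, in order:
After 1 step:
- AD = 14
- DS ≈ 8.12
- EX = √73
- PV = 2·√65
- ∠AEP = 57.61°
- ∠APE = 57.61°
- ∠EAP = 64.78°
After 2 steps:
- AQ = 2·√53
- ∠ADE = 60°
- ∠APV = 29.74°
- ∠AVP = 60.26°
- ∠DAE = 60°
- ∠DSE = 120.51°
- ∠EDS = 29.49°
- ∠EXS = 54.18°
- ∠SEX = 65.82°
After 3 steps:
- ∠AQD = 74.05°
- ∠DAQ = 15.95°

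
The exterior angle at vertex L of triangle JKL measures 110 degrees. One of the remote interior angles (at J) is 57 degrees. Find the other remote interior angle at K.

By the exterior angle theorem: exterior angle = sum of remote interior angles.
110 = 57 + angle K
angle K = 110 - 57 = 53 degrees

53 degrees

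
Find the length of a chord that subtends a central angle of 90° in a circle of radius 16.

Drop a perpendicular from the center to the chord, bisecting both the chord and the central angle.
Each half-chord = r sin(θ/2) = 16 sin(45°).
The full chord = 2 × 16 × sin(45°) = 16*sqrt(2).

16*sqrt(2)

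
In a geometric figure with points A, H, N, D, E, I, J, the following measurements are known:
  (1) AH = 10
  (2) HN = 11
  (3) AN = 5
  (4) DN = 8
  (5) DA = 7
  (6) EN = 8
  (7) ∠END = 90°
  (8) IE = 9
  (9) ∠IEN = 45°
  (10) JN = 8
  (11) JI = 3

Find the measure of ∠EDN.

Step 1: By the law of cosines on triangle DNE: DE² = 8² + 8² − 2·8·8·cos(90°) = 128, so DE = 8·√2.
Step 2: By the inverse law of cosines on triangle EDN: cos(∠EDN) = ((8·√2)² + 8² − 8²) / (2·8·√2·8) = 128/181.02 = 0.7071, so ∠EDN = 45°.

Therefore, the measure of angle ∠EDN = 45°.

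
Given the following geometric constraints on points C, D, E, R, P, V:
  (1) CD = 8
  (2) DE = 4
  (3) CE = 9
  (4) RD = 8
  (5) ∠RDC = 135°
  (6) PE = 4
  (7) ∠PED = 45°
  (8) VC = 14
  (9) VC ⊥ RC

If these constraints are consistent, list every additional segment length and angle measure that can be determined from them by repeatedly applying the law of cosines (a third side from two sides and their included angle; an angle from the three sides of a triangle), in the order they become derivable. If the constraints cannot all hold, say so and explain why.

The constraints are consistent. Derivable facts, in order:
After 1 step:
- CR ≈ 14.78
- DP ≈ 3.06
- ∠CDE = 90.9°
- ∠CED = 62.72°
- ∠DCE = 26.38°
After 2 steps:
- RV ≈ 20.36
- ∠CRD = 22.5°
- ∠DCR = 22.5°
- ∠DPE = 67.5°
- ∠EDP = 67.5°
After 3 steps:
- ∠CRV = 43.44°
- ∠CVR = 46.56°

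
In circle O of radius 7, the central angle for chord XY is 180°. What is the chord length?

Chord = 2(7) sin(90°) = 14

14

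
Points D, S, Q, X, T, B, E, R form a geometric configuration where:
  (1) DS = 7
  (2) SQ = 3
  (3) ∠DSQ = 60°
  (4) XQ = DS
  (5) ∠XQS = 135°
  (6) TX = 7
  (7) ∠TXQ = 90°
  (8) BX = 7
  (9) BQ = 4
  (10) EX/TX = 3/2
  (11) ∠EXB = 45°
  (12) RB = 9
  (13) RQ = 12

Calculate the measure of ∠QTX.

From the given relations: XQ = DS = 7.
Step 1: By the law of cosines on triangle TXQ: TQ² = 7² + 7² − 2·7·7·cos(90°) = 98, so TQ = 7·√2.
Step 2: By the inverse law of cosines on triangle QTX: cos(∠QTX) = ((7·√2)² + 7² − 7²) / (2·7·√2·7) = 98/138.59 = 0.7071, so ∠QTX = 45°.

Therefore, the measure of angle ∠QTX = 45°.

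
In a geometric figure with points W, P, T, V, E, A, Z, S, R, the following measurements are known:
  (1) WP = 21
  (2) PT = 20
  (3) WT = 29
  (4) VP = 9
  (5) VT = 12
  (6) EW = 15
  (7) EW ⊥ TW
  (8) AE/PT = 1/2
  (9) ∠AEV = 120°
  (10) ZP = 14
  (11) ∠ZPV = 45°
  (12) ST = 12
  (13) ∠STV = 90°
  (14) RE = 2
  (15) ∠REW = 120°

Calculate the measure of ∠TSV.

Step 1: By the law of cosines on triangle STV: SV² = 12² + 12² − 2·12·12·cos(90°) = 288, so SV = 12·√2.
Step 2: By the inverse law of cosines on triangle TSV: cos(∠TSV) = (12² + (12·√2)² − 12²) / (2·12·12·√2) = 288/407.29 = 0.7071, so ∠TSV = 45°.

Therefore, the measure of angle ∠TSV = 45°.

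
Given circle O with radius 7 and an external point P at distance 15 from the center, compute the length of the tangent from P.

tangent = √(d² - r²) = √(15² - 7²) = √(225 - 49) = √176 = 4*sqrt(11)

4*sqrt(11)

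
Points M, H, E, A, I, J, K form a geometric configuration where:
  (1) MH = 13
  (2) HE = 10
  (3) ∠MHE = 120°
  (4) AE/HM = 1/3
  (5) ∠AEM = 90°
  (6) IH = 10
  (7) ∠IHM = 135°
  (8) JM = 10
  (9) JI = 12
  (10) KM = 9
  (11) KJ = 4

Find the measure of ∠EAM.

From the given relations: AE = 1/3·HM = 1/3·13 ≈ 4.33.
Step 1: By the law of cosines on triangle EHM: EM² = 10² + 13² − 2·10·13·cos(120°) = 399, so EM ≈ 19.97.
Step 2: By the law of cosines on triangle AEM: AM² = 4.33² + 19.97² − 2·4.33·19.97·cos(90°) = 417.78, so AM ≈ 20.44.
Step 3: By the inverse law of cosines on triangle EAM: cos(∠EAM) = (4.33² + 20.44² − 19.97²) / (2·4.33·20.44) = 37.56/177.14 = 0.212, so ∠EAM = 77.76°.

Therefore, the measure of angle ∠EAM = 77.76°.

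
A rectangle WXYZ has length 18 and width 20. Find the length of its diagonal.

Using the Pythagorean theorem:
d² = 18² + 20² = 324 + 400 = 724
d = sqrt(724) = 2*sqrt(181)

2*sqrt(181)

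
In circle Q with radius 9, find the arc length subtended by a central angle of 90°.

Arc length = 2π(9)(1/4) = 9*pi/2

9*pi/2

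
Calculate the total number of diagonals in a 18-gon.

Each of the 18 vertices connects to 15 non-adjacent vertices via diagonals.
Total connections = 18 × 15 = 270, but each diagonal is counted twice.
Number of diagonals = 270 / 2 = 135.

135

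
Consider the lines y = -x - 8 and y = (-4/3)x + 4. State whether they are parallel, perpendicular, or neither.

Slope of line 1: m1 = -1
Slope of line 2: m2 = -4/3
For parallel lines we need equal slopes: -1 != -4/3.
For perpendicular lines we need m1*m2 = -1: (-1)(-4/3) = 4/3 != -1.
Since neither condition holds, the lines are neither parallel nor perpendicular.

Neither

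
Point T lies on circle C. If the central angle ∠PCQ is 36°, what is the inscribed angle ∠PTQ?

Inscribed angle = 36° / 2 = 18° (inscribed angle theorem).

18°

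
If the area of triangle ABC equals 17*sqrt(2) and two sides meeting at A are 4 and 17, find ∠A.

Area = (1/2) * a * b * sin(C)
sin(C) = 2 * Area / (a * b)
sin(C) = 2 * 17*sqrt(2) / (4 * 17)
sin(C) = sqrt(2)/2
C = arcsin(sqrt(2)/2) = 45°
Since sin(180° - C) = sin(C), the obtuse angle 135° gives the same area, so C = 45° or C = 135°.

45° or 135°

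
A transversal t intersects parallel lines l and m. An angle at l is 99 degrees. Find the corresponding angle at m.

When a transversal crosses parallel lines, angles in the same position at each intersection are called corresponding angles.
These are always equal, so the answer is 99 degrees.

99 degrees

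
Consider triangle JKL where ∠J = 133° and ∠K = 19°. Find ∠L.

By the triangle angle sum property, the three interior angles of any triangle add up to 180°.
We know angle J = 133° and angle K = 19°, so their sum is 152°.
Therefore angle L = 180° - 152° = 28°.

28 degrees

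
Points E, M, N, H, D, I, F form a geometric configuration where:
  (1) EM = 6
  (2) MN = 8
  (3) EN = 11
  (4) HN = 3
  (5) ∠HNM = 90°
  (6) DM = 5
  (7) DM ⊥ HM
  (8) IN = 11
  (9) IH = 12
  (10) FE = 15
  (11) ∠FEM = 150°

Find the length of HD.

Step 1: By the law of cosines on triangle HNM: HM² = 3² + 8² − 2·3·8·cos(90°) = 73, so HM = √73.
Step 2: By the law of cosines on triangle HMD: HD² = √73² + 5² − 2·√73·5·cos(90°) = 98, so HD = 7·√2.

Therefore, the length of HD = 7·√2.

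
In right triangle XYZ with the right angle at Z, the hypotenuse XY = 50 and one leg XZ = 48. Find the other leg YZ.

YZ = sqrt(50^2 - 48^2) = sqrt(196) = 14

14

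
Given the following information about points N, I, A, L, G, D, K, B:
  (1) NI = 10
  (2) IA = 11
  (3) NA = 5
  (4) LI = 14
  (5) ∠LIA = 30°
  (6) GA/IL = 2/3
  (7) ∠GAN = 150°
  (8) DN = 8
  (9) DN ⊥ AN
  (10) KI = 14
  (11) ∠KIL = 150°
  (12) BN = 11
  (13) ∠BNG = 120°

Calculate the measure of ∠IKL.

Step 1: By the law of cosines on triangle KIL: KL² = 14² + 14² − 2·14·14·cos(150°) = 731.48, so KL ≈ 27.05.
Step 2: By the inverse law of cosines on triangle IKL: cos(∠IKL) = (14² + 27.05² − 14²) / (2·14·27.05) = 731.48/757.29 = 0.9659, so ∠IKL = 15°.

Therefore, the measure of angle ∠IKL = 15°.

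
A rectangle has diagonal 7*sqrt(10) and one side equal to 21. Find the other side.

Using the Pythagorean theorem: d^2 = a^2 + b^2
b^2 = d^2 - a^2
b^2 = 490 - 441
b^2 = 49
b = sqrt(49) = 7

7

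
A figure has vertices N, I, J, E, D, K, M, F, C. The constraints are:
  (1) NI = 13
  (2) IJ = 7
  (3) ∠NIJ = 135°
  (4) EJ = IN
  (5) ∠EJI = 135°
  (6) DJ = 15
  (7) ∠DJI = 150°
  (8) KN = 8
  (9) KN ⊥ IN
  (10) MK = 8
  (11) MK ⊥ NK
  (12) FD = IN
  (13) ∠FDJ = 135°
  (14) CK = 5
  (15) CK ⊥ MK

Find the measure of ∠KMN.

Step 1: By the law of cosines on triangle MKN: MN² = 8² + 8² − 2·8·8·cos(90°) = 128, so MN = 8·√2.
Step 2: By the inverse law of cosines on triangle KMN: cos(∠KMN) = (8² + (8·√2)² − 8²) / (2·8·8·√2) = 128/181.02 = 0.7071, so ∠KMN = 45°.

Therefore, the measure of angle ∠KMN = 45°.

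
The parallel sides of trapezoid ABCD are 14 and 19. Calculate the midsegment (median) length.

midsegment = (14 + 19) / 2 = 33 / 2 = 33/2

33/2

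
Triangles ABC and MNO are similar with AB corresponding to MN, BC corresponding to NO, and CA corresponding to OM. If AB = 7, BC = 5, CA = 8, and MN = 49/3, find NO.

Similar triangles have proportional sides. Setting up the proportion:
MN / AB = NO / BC
49/3 / 7 = NO / 5
NO = 5 * 49/3 / 7 = 35/3.

35/3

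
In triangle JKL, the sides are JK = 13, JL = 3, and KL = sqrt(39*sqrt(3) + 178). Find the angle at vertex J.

By the inverse law of cosines: cos(J) = (JK² + JL² - KL²) / (2 × JK × JL)
cos(J) = (13² + 3² - (sqrt(39*sqrt(3) + 178))²) / (2 × 13 × 3)
cos(J) = (169 + 9 - (39*sqrt(3) + 178)) / 78
cos(J) = -sqrt(3)/2
J = arccos(-sqrt(3)/2) = 150°

150°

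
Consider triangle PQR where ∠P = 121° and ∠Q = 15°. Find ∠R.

angle R = 180 - 121 - 15 = 44 degrees.

44 degrees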